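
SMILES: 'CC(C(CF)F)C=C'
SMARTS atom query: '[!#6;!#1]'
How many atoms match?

2

The query [!#6;!#1] means: not carbon and not hydrogen — any heteroatom.
Check the 8 heavy atoms by environment: 6× C → no; 2× F → match.
That gives 2 matching atoms.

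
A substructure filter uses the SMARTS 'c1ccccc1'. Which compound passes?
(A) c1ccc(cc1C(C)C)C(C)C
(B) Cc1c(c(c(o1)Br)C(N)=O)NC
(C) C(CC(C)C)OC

c1ccccc1 describes six aromatic carbons in a ring (a benzene ring).
(A) contains the required atom environment, so the pattern matches.
(B) has a methyl group (-CH3) but no six-membered all-carbon aromatic ring is present.
(C) has a methyl group (-CH3) but no six-membered all-carbon aromatic ring is present.
So the answer is (A).

A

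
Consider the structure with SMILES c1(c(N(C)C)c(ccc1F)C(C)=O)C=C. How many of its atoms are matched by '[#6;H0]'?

5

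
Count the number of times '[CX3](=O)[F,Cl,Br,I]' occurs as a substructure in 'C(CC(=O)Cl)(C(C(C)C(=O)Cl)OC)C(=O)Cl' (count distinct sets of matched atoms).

3

[CX3](=O)[F,Cl,Br,I] is the SMARTS for an acyl halide: a carbonyl carbon bonded to a halogen.
The molecule carries 3 separate instances of an acyl chloride (-C(=O)Cl) meeting every constraint; each maps to a distinct set of atoms, giving 3 matches.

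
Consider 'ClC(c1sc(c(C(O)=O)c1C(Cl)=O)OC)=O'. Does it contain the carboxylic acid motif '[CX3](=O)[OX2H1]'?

Yes

The pattern [CX3](=O)[OX2H1] describes an sp2 carbon double-bonded to O and single-bonded to an -OH oxygen — a carboxylic acid.
The molecule carries a carboxylic acid group (-C(=O)OH), whose atoms satisfy every constraint of the query, so the pattern matches.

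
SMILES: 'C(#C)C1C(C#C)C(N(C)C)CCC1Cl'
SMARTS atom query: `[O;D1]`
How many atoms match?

0

The query [O;D1] means: aliphatic oxygen bonded to exactly one heavy atom.
Check the 14 heavy atoms by environment: 4× C (D2) → no; 4× C (D3) → no; 4× C (D1) → no; 1× N (D3) → no; 1× Cl (D1) → no.
No environment satisfies the query, so 0 matching atoms.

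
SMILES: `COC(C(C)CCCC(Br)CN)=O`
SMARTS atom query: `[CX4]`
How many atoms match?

8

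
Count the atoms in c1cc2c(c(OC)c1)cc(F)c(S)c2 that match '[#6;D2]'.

5

Check the 14 heavy atoms by environment: 5× c (aromatic, D3) → no; 5× c (aromatic, D2) → match; 1× O (D2) → no; 1× C (D1) → no; 1× F (D1) → no; 1× S (D1) → no.
That gives 5 matching atoms.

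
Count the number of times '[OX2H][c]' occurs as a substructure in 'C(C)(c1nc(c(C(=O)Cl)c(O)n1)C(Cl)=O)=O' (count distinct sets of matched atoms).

1

[OX2H][c] is the SMARTS for a phenol: a hydroxyl oxygen attached to an aromatic carbon.
Exactly one fragment in the molecule meets all constraints, giving 1 match.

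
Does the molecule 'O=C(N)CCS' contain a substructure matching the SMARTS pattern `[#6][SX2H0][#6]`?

No

The pattern [#6][SX2H0][#6] describes an aliphatic sulfur bridging two carbons with no H on the sulfur — a thioether.
The closest candidate here is a thiol (-SH), but the sulfur has H1, not H0 bridging two carbons. No other fragment satisfies the full query, so there is no match.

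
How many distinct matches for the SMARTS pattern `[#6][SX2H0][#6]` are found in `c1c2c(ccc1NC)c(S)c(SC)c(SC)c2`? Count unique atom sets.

2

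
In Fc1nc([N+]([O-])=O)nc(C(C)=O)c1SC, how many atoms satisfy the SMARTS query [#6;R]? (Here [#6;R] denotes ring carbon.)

The query [#6;R] means: carbon that is part of a ring.
Check the 15 heavy atoms by environment: 2× n (aromatic, in 6-ring) → no; 4× c (aromatic, in 6-ring) → match; 3× C (acyclic) → no; 2× O (acyclic) → no; 1× S (acyclic) → no; 1× N (charge +1, acyclic) → no; 1× O (charge -1, acyclic) → no; 1× F (acyclic) → no.
That gives 4 matching atoms.

4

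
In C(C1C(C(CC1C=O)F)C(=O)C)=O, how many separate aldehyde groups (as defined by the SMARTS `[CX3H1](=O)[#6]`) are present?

2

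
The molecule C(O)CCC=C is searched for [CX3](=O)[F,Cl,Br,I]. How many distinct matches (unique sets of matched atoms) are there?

0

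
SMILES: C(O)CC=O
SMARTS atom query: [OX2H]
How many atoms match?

1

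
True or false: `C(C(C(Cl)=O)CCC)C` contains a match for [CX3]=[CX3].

The pattern [CX3]=[CX3] describes a non-aromatic C=C double bond between two sp2 carbons — an alkene.
The closest candidate here is an ethyl group (-CH2CH3), but its C-C bond is a single bond between CX4 carbons, not CX3=CX3. No other fragment satisfies the full query, so there is no match.

False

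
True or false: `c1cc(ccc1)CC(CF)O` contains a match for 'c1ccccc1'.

True

The pattern c1ccccc1 describes six aromatic carbons in a ring — a benzene ring.
The molecule carries a phenyl ring, whose atoms satisfy every constraint of the query, so the pattern matches.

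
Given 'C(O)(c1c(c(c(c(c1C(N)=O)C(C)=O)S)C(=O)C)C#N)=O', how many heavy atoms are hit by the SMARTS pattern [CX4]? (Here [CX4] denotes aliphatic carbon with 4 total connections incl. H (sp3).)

2

The query [CX4] means: C with X4: aliphatic carbon with exactly 4 total connections (bonds + H).
Check the 21 heavy atoms by environment: 6× c (aromatic, X3) → no; 1× S (X2) → no; 4× C (X3) → no; 4× O (X1) → no; 2× C (X4) → match; 1× C (X2) → no; 1× N (X1) → no; 1× N (X3) → no; 1× O (X2) → no.
That gives 2 matching atoms.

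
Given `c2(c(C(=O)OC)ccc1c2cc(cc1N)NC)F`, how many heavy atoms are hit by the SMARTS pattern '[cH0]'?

6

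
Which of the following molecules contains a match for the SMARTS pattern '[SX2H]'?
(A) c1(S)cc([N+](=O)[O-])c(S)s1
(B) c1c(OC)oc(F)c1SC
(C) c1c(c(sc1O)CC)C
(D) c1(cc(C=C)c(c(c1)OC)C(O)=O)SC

A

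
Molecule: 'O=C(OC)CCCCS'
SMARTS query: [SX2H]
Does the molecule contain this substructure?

Yes

The pattern [SX2H] describes an aliphatic sulfur with two connections, one being H — a thiol.
The molecule carries a thiol (-SH), whose atoms satisfy every constraint of the query, so the pattern matches.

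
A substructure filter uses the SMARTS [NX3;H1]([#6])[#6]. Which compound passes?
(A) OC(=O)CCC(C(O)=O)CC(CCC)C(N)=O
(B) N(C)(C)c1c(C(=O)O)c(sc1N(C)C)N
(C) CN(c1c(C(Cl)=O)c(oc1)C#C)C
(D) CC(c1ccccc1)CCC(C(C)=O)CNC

[NX3;H1]([#6])[#6] describes a trivalent nitrogen with one H, bonded to two carbons (a secondary amine).
(A) has a primary amide (-C(=O)NH2) but the -C(=O)NH2 nitrogen has H2, not H1.
(B) has a dimethylamino group (-N(CH3)2) but the nitrogen has H0, not H1.
(C) has a dimethylamino group (-N(CH3)2) but the nitrogen has H0, not H1.
(D) contains an N-methylamino group (-NHCH3), which satisfies every atom and bond constraint.
So the answer is (D).

D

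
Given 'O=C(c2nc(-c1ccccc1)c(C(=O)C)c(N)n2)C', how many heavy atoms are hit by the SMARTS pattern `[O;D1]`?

2

The query [O;D1] means: aliphatic oxygen bonded to exactly one heavy atom.
Check the 19 heavy atoms by environment: 2× n (aromatic, D2) → no; 5× c (aromatic, D3) → no; 2× C (D3) → no; 2× O (D1) → match; 2× C (D1) → no; 5× c (aromatic, D2) → no; 1× N (D1) → no.
That gives 2 matching atoms.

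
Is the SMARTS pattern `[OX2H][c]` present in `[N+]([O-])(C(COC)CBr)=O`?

No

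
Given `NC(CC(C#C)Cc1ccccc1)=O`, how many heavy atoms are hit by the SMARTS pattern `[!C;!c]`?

The query [!C;!c] means: neither aliphatic nor aromatic carbon — same as [!#6].
Check the 14 heavy atoms by environment: 6× C → no; 1× O → match; 1× N → match; 6× c (aromatic) → no.
Summing the matching environments: 1 + 1 = 2 matching atoms.

2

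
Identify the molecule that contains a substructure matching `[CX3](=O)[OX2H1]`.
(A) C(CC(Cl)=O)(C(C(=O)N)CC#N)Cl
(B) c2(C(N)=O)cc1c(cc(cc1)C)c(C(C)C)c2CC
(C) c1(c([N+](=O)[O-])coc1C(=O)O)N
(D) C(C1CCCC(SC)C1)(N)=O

C

[CX3](=O)[OX2H1] describes an sp2 carbon double-bonded to O and single-bonded to an -OH oxygen (a carboxylic acid).
(A) has an acyl chloride (-C(=O)Cl) but the carbonyl is bonded to Cl, not to an -OH oxygen.
(B) has a primary amide (-C(=O)NH2) but the carbonyl is bonded to N, not to an -OH oxygen.
(C) contains a carboxylic acid group (-C(=O)OH), which satisfies every atom and bond constraint.
(D) has a primary amide (-C(=O)NH2) but the carbonyl is bonded to N, not to an -OH oxygen.
So the answer is (C).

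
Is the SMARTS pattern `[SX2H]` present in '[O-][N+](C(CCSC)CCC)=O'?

No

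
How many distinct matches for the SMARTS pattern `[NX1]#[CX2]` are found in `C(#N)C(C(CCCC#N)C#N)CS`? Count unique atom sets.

[NX1]#[CX2] is the SMARTS for a nitrile: a nitrogen triple-bonded to a two-connected carbon.
The molecule carries 3 separate instances of a nitrile (-C#N) meeting every constraint; each maps to a distinct set of atoms, giving 3 matches.

3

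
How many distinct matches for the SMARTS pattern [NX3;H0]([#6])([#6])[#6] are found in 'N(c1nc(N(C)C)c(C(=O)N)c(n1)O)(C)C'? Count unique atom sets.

2

[NX3;H0]([#6])([#6])[#6] is the SMARTS for a tertiary amine: a trivalent nitrogen with no H, bonded to three carbons.
The molecule carries 2 separate instances of a dimethylamino group (-N(CH3)2) meeting every constraint; each maps to a distinct set of atoms, giving 2 matches.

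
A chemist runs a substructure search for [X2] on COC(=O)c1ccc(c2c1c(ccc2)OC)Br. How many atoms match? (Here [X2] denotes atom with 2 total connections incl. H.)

Check the 17 heavy atoms by environment: 10× c (aromatic, X3) → no; 1× C (X3) → no; 1× O (X1) → no; 2× O (X2) → match; 2× C (X4) → no; 1× Br (X1) → no.
That gives 2 matching atoms.

2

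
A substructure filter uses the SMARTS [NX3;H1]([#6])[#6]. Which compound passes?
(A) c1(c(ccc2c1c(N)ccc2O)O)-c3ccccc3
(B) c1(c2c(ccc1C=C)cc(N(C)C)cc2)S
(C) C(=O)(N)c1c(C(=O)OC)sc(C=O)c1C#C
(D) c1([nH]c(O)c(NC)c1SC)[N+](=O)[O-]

D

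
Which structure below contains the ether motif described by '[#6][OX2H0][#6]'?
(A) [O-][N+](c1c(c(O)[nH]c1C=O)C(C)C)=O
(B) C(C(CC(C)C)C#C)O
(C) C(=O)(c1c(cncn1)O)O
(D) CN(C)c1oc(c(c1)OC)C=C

[#6][OX2H0][#6] describes an aliphatic oxygen bridging two carbons with no H on the oxygen (an ether).
(A) has a hydroxyl group (-OH) but the oxygen has H1, not H0 bridging two carbons.
(B) has a hydroxyl group (-OH) but the oxygen has H1, not H0 bridging two carbons.
(C) has a hydroxyl group (-OH) but the oxygen has H1, not H0 bridging two carbons.
(D) contains a methoxy ether (-OCH3), which satisfies every atom and bond constraint.
So the answer is (D).

D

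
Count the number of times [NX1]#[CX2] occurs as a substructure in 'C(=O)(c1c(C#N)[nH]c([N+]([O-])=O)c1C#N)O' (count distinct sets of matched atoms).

2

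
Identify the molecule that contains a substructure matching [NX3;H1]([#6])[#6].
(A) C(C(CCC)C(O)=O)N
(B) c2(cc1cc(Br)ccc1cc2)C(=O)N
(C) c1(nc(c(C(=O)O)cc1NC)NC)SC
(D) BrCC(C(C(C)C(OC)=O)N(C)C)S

[NX3;H1]([#6])[#6] describes a trivalent nitrogen with one H, bonded to two carbons (a secondary amine).
(A) has a primary amino group (-NH2) but the nitrogen has H2 and only one carbon neighbour.
(B) has a primary amide (-C(=O)NH2) but the -C(=O)NH2 nitrogen has H2, not H1.
(C) contains an N-methylamino group (-NHCH3), which satisfies every atom and bond constraint.
(D) has a dimethylamino group (-N(CH3)2) but the nitrogen has H0, not H1.
So the answer is (C).

C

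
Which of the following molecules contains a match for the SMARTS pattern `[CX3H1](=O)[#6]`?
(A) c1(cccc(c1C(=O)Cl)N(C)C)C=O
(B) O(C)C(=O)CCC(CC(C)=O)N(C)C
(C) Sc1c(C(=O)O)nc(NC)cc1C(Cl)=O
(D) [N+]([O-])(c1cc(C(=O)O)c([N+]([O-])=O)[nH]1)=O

A

[CX3H1](=O)[#6] describes an sp2 carbon with one H, double-bonded to O and single-bonded to carbon (an aldehyde).
(A) contains an aldehyde (-CHO), which satisfies every atom and bond constraint.
(B) has a methyl-ester group (-C(=O)OCH3) but the carbonyl carbon has H0, not H1.
(C) has a carboxylic acid group (-C(=O)OH) but the carbonyl carbon has H0 and is bonded to O, not H1.
(D) has a carboxylic acid group (-C(=O)OH) but the carbonyl carbon has H0 and is bonded to O, not H1.
So the answer is (A).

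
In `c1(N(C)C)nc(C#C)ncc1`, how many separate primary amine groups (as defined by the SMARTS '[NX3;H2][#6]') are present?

0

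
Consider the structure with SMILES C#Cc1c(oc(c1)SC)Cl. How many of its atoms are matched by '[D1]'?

3

Check the 10 heavy atoms by environment: 1× o (aromatic, D2) → no; 3× c (aromatic, D3) → no; 1× c (aromatic, D2) → no; 1× S (D2) → no; 2× C (D1) → match; 1× C (D2) → no; 1× Cl (D1) → match.
Summing the matching environments: 2 + 1 = 3 matching atoms.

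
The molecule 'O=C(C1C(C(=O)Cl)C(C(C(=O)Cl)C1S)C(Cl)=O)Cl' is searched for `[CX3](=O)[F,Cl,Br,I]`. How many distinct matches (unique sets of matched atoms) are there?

4

[CX3](=O)[F,Cl,Br,I] is the SMARTS for an acyl halide: a carbonyl carbon bonded to a halogen.
The molecule carries 4 separate instances of an acyl chloride (-C(=O)Cl) meeting every constraint; each maps to a distinct set of atoms, giving 4 matches.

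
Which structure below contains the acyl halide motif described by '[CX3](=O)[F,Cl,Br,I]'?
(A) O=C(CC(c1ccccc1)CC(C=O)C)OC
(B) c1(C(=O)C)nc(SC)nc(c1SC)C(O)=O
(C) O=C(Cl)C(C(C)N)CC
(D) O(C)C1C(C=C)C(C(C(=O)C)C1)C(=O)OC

C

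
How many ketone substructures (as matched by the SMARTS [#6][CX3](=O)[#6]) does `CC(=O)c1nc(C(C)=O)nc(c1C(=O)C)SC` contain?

[#6][CX3](=O)[#6] is the SMARTS for a ketone: a carbonyl carbon (no H) flanked by two carbons.
The molecule carries 3 separate instances of an acetyl/ketone group (-C(=O)CH3) meeting every constraint; each maps to a distinct set of atoms, giving 3 matches.

3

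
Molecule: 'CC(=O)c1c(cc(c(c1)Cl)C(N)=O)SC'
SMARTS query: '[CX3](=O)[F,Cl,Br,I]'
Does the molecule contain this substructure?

No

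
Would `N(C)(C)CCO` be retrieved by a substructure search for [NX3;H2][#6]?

No

The pattern [NX3;H2][#6] describes a trivalent nitrogen with two H attached to carbon — a primary amine.
The closest candidate here is a dimethylamino group (-N(CH3)2), but the nitrogen has H0, not H2. No other fragment satisfies the full query, so there is no match.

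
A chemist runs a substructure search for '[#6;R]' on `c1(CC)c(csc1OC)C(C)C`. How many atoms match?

The query [#6;R] means: carbon that is part of a ring.
Check the 12 heavy atoms by environment: 1× s (aromatic, in 5-ring) → no; 4× c (aromatic, in 5-ring) → match; 6× C (acyclic) → no; 1× O (acyclic) → no.
That gives 4 matching atoms.

4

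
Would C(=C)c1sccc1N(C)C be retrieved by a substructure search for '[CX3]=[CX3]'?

Yes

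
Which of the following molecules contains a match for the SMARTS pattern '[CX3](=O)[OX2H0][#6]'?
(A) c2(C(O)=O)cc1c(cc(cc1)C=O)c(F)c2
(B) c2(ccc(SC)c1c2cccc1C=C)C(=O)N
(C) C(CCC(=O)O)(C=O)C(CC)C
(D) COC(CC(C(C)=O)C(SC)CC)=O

D

[CX3](=O)[OX2H0][#6] describes a carbonyl carbon bonded to an oxygen that is itself bonded to carbon (no H on that O) (an ester).
(A) has a carboxylic acid group (-C(=O)OH) but the singly-bonded O carries H (OX2H1, not H0).
(B) has a primary amide (-C(=O)NH2) but the carbonyl is bonded to N, not to an O-C linkage.
(C) has a carboxylic acid group (-C(=O)OH) but the singly-bonded O carries H (OX2H1, not H0).
(D) contains a methyl-ester group (-C(=O)OCH3), which satisfies every atom and bond constraint.
So the answer is (D).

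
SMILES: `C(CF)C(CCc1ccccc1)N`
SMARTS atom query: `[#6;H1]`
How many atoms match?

6

Check the 13 heavy atoms by environment: 4× C (H2) → no; 1× C (H1) → match; 1× N (H2) → no; 1× c (aromatic, H0) → no; 5× c (aromatic, H1) → match; 1× F (H0) → no.
Summing the matching environments: 1 + 5 = 6 matching atoms.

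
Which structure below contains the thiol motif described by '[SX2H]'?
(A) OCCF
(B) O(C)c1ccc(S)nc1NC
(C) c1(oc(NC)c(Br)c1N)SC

[SX2H] describes an aliphatic sulfur with two connections, one being H (a thiol).
(A) has a hydroxyl group (-OH) but it is an -OH, not an -SH.
(B) contains a thiol (-SH), which satisfies every atom and bond constraint.
(C) has a methylthio ether (-SCH3) but the sulfur has H0 (bonded to two carbons), not H1.
So the answer is (B).

B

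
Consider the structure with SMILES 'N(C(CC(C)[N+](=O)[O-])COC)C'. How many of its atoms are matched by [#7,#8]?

5

The query [#7,#8] means: nitrogen or oxygen (comma = OR).
Check the 12 heavy atoms by environment: 7× C → no; 1× N → match; 2× O → match; 1× N (charge +1) → match; 1× O (charge -1) → match.
Summing the matching environments: 1 + 2 + 1 + 1 = 5 matching atoms.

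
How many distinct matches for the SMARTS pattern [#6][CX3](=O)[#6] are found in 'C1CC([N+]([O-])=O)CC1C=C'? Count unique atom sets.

[#6][CX3](=O)[#6] is the SMARTS for a ketone: a carbonyl carbon (no H) flanked by two carbons.
No fragment in the molecule satisfies every constraint, giving 0 matches.

0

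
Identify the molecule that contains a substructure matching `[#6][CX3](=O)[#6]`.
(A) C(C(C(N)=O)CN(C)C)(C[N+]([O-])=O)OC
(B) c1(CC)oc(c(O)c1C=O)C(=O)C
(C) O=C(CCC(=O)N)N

B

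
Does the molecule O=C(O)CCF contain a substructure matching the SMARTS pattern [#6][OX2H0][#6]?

No

The pattern [#6][OX2H0][#6] describes an aliphatic oxygen bridging two carbons with no H on the oxygen — an ether.
The closest candidate here is a carboxylic acid group (-C(=O)OH), but the -OH oxygen has H1; the =O is OX1, not OX2. No other fragment satisfies the full query, so there is no match.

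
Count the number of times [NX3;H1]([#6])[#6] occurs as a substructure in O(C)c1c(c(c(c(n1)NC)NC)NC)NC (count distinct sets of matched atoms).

4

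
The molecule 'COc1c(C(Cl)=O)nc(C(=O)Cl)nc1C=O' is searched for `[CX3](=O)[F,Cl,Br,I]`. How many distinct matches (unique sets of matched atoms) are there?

2

[CX3](=O)[F,Cl,Br,I] is the SMARTS for an acyl halide: a carbonyl carbon bonded to a halogen.
The molecule carries 2 separate instances of an acyl chloride (-C(=O)Cl) meeting every constraint; each maps to a distinct set of atoms, giving 2 matches.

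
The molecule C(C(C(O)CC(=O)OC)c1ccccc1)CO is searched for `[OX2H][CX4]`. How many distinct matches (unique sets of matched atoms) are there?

[OX2H][CX4] is the SMARTS for an aliphatic alcohol: a hydroxyl oxygen bound to an sp3 (X4) carbon.
The molecule carries 2 separate instances of a hydroxyl group (-OH) meeting every constraint; each maps to a distinct set of atoms, giving 2 matches.

2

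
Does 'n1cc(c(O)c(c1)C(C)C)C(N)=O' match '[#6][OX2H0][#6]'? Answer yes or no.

No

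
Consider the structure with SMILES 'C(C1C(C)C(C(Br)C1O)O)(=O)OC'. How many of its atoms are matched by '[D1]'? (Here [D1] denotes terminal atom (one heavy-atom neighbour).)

6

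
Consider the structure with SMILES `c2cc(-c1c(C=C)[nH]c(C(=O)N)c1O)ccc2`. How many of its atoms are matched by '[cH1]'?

5

The query [cH1] means: aromatic carbon bearing exactly one hydrogen.
Check the 17 heavy atoms by environment: 1× n (aromatic, H1) → no; 5× c (aromatic, H0) → no; 1× O (H1) → no; 1× C (H0) → no; 1× O (H0) → no; 1× N (H2) → no; 1× C (H1) → no; 1× C (H2) → no; 5× c (aromatic, H1) → match.
That gives 5 matching atoms.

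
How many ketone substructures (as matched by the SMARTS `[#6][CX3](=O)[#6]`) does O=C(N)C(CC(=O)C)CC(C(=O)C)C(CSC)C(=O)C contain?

3

[#6][CX3](=O)[#6] is the SMARTS for a ketone: a carbonyl carbon (no H) flanked by two carbons.
The molecule carries 3 separate instances of an acetyl/ketone group (-C(=O)CH3) meeting every constraint; each maps to a distinct set of atoms, giving 3 matches.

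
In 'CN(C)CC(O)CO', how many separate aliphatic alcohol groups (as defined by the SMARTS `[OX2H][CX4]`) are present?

[OX2H][CX4] is the SMARTS for an aliphatic alcohol: a hydroxyl oxygen bound to an sp3 (X4) carbon.
The molecule carries 2 separate instances of a hydroxyl group (-OH) meeting every constraint; each maps to a distinct set of atoms, giving 2 matches.

2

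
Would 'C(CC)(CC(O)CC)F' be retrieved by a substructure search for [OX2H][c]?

The pattern [OX2H][c] describes a hydroxyl oxygen attached to an aromatic carbon — a phenol.
The closest candidate here is a hydroxyl group (-OH), but the -OH is on an aliphatic carbon, not an aromatic c. No other fragment satisfies the full query, so there is no match.

No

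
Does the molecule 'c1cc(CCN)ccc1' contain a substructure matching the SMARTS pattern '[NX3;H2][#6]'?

The pattern [NX3;H2][#6] describes a trivalent nitrogen with two H attached to carbon — a primary amine.
The molecule carries a primary amino group (-NH2), whose atoms satisfy every constraint of the query, so the pattern matches.

Yes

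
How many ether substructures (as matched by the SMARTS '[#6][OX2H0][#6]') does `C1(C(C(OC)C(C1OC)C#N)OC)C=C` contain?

[#6][OX2H0][#6] is the SMARTS for an ether: an aliphatic oxygen bridging two carbons with no H on the oxygen.
The molecule carries 3 separate instances of a methoxy ether (-OCH3) meeting every constraint; each maps to a distinct set of atoms, giving 3 matches.

3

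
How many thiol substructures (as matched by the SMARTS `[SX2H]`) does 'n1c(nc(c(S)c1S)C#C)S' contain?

3

[SX2H] is the SMARTS for a thiol: an aliphatic sulfur with two connections, one being H.
The molecule carries 3 separate instances of a thiol (-SH) meeting every constraint; each maps to a distinct set of atoms, giving 3 matches.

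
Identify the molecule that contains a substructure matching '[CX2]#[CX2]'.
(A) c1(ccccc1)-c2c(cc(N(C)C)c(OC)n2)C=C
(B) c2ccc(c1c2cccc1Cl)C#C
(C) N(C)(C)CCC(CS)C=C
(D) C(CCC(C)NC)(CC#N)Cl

[CX2]#[CX2] describes a carbon-carbon triple bond (an alkyne).
(A) has a vinyl group (-CH=CH2) but the C=C is a double bond; both carbons are CX3, not CX2.
(B) contains an ethynyl group (-C#CH), which satisfies every atom and bond constraint.
(C) has a vinyl group (-CH=CH2) but the C=C is a double bond; both carbons are CX3, not CX2.
(D) has a nitrile (-C#N) but the triple bond is C#N, not C#C.
So the answer is (B).

B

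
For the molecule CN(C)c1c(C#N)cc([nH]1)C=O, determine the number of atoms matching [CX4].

The query [CX4] means: C with X4: aliphatic carbon with exactly 4 total connections (bonds + H).
Check the 12 heavy atoms by environment: 1× n (aromatic, X3) → no; 4× c (aromatic, X3) → no; 1× C (X3) → no; 1× O (X1) → no; 1× C (X2) → no; 1× N (X1) → no; 1× N (X3) → no; 2× C (X4) → match.
That gives 2 matching atoms.

2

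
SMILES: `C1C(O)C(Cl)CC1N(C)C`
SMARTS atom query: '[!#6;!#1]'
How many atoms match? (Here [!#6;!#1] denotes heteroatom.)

The query [!#6;!#1] means: not carbon and not hydrogen — any heteroatom.
Check the 10 heavy atoms by environment: 7× C → no; 1× N → match; 1× Cl → match; 1× O → match.
Summing the matching environments: 1 + 1 + 1 = 3 matching atoms.

3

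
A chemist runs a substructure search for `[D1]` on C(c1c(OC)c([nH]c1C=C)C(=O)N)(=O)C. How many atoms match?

6

The query [D1] means: atom with exactly one heavy-atom neighbour (degree 1).
Check the 15 heavy atoms by environment: 1× n (aromatic, D2) → no; 4× c (aromatic, D3) → no; 1× O (D2) → no; 3× C (D1) → match; 1× C (D2) → no; 2× C (D3) → no; 2× O (D1) → match; 1× N (D1) → match.
Summing the matching environments: 3 + 2 + 1 = 6 matching atoms.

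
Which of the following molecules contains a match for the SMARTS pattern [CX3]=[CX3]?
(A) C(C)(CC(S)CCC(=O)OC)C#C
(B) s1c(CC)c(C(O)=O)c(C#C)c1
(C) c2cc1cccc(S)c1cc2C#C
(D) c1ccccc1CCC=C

[CX3]=[CX3] describes a non-aromatic C=C double bond between two sp2 carbons (an alkene).
(A) has an ethynyl group (-C#CH) but the C-C bond is a triple bond, not a double bond.
(B) has an ethyl group (-CH2CH3) but its C-C bond is a single bond between CX4 carbons, not CX3=CX3.
(C) has an ethynyl group (-C#CH) but the C-C bond is a triple bond, not a double bond.
(D) contains a vinyl group (-CH=CH2), which satisfies every atom and bond constraint.
So the answer is (D).

D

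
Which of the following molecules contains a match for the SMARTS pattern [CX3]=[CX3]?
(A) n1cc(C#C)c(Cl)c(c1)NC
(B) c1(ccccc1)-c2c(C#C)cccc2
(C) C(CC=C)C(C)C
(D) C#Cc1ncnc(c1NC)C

C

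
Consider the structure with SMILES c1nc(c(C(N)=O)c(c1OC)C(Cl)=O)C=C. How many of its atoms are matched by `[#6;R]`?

5

Check the 16 heavy atoms by environment: 1× n (aromatic, in 6-ring) → no; 5× c (aromatic, in 6-ring) → match; 5× C (acyclic) → no; 3× O (acyclic) → no; 1× Cl (acyclic) → no; 1× N (acyclic) → no.
That gives 5 matching atoms.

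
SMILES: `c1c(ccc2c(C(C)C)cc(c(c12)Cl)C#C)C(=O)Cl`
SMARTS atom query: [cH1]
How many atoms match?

The query [cH1] means: aromatic carbon bearing exactly one hydrogen.
Check the 19 heavy atoms by environment: 6× c (aromatic, H0) → no; 4× c (aromatic, H1) → match; 2× Cl (H0) → no; 2× C (H1) → no; 2× C (H3) → no; 2× C (H0) → no; 1× O (H0) → no.
That gives 4 matching atoms.

4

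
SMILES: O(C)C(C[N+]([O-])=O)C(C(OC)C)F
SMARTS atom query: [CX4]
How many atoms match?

7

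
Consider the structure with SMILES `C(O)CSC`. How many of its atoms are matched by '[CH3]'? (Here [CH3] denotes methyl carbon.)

1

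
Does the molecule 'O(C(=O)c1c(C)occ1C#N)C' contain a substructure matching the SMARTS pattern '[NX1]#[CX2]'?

Yes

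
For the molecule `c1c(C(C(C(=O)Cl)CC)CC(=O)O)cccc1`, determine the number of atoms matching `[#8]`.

Check the 17 heavy atoms by environment: 7× C → no; 3× O → match; 1× Cl → no; 6× c (aromatic) → no.
That gives 3 matching atoms.

3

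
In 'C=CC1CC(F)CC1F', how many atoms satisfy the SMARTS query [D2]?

3

The query [D2] means: atom with exactly two heavy-atom neighbours.
Check the 9 heavy atoms by environment: 3× C (D2) → match; 3× C (D3) → no; 2× F (D1) → no; 1× C (D1) → no.
That gives 3 matching atoms.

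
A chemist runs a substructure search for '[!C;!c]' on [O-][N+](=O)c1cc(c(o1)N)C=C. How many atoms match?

5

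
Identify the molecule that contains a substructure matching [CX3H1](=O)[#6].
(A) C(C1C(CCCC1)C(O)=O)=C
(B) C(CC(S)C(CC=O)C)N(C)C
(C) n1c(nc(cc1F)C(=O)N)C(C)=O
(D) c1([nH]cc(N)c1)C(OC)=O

B

[CX3H1](=O)[#6] describes an sp2 carbon with one H, double-bonded to O and single-bonded to carbon (an aldehyde).
(A) has a carboxylic acid group (-C(=O)OH) but the carbonyl carbon has H0 and is bonded to O, not H1.
(B) contains an aldehyde (-CHO), which satisfies every atom and bond constraint.
(C) has an acetyl/ketone group (-C(=O)CH3) but the carbonyl carbon has H0 (two carbon neighbours), not H1.
(D) has a methyl-ester group (-C(=O)OCH3) but the carbonyl carbon has H0, not H1.
So the answer is (B).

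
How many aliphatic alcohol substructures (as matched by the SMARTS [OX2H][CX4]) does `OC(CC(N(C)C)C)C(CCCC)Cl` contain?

1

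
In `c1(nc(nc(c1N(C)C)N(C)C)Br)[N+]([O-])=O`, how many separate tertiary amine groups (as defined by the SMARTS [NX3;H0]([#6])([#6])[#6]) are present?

2

[NX3;H0]([#6])([#6])[#6] is the SMARTS for a tertiary amine: a trivalent nitrogen with no H, bonded to three carbons.
The molecule carries 2 separate instances of a dimethylamino group (-N(CH3)2) meeting every constraint; each maps to a distinct set of atoms, giving 2 matches.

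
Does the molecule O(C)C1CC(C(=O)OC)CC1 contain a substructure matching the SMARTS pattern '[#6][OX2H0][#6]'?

Yes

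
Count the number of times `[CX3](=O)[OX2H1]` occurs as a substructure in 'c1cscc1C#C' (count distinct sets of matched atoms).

0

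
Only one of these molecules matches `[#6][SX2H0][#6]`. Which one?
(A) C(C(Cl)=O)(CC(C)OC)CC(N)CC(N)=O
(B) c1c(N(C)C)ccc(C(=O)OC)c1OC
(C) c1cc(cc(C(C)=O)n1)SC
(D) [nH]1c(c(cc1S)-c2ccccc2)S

C

[#6][SX2H0][#6] describes an aliphatic sulfur bridging two carbons with no H on the sulfur (a thioether).
(A) has a methoxy ether (-OCH3) but the bridging atom is O, not S.
(B) has a methoxy ether (-OCH3) but the bridging atom is O, not S.
(C) contains a methylthio ether (-SCH3), which satisfies every atom and bond constraint.
(D) has a thiol (-SH) but the sulfur has H1, not H0 bridging two carbons.
So the answer is (C).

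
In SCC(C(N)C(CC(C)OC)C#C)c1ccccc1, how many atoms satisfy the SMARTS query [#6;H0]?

Check the 19 heavy atoms by environment: 2× C (H2) → no; 5× C (H1) → no; 2× C (H3) → no; 1× c (aromatic, H0) → match; 5× c (aromatic, H1) → no; 1× C (H0) → match; 1× N (H2) → no; 1× S (H1) → no; 1× O (H0) → no.
Summing the matching environments: 1 + 1 = 2 matching atoms.

2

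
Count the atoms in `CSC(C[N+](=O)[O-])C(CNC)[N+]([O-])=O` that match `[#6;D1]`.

2

Check the 14 heavy atoms by environment: 2× C (D2) → no; 2× C (D3) → no; 1× N (D2) → no; 2× C (D1) → match; 1× S (D2) → no; 2× N (charge +1, D3) → no; 2× O (charge -1, D1) → no; 2× O (D1) → no.
That gives 2 matching atoms.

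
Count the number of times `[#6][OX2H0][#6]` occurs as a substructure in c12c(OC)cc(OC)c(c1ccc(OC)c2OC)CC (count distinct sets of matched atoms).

4

[#6][OX2H0][#6] is the SMARTS for an ether: an aliphatic oxygen bridging two carbons with no H on the oxygen.
The molecule carries 4 separate instances of a methoxy ether (-OCH3) meeting every constraint; each maps to a distinct set of atoms, giving 4 matches.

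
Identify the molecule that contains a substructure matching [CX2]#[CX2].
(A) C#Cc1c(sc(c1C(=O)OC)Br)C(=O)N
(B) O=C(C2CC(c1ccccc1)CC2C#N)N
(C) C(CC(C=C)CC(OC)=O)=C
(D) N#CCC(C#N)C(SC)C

[CX2]#[CX2] describes a carbon-carbon triple bond (an alkyne).
(A) contains an ethynyl group (-C#CH), which satisfies every atom and bond constraint.
(B) has a nitrile (-C#N) but the triple bond is C#N, not C#C.
(C) has a vinyl group (-CH=CH2) but the C=C is a double bond; both carbons are CX3, not CX2.
(D) has a nitrile (-C#N) but the triple bond is C#N, not C#C.
So the answer is (A).

A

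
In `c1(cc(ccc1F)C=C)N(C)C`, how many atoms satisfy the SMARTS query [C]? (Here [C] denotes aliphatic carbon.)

4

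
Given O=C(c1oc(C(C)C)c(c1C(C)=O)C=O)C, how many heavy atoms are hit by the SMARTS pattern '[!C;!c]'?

4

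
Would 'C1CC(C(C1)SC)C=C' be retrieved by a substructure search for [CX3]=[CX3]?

Yes

The pattern [CX3]=[CX3] describes a non-aromatic C=C double bond between two sp2 carbons — an alkene.
The molecule carries a vinyl group (-CH=CH2), whose atoms satisfy every constraint of the query, so the pattern matches.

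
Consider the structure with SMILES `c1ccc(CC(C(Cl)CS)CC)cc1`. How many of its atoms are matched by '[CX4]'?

6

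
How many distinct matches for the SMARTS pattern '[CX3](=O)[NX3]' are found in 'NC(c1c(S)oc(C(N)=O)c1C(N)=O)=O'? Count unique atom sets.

3

[CX3](=O)[NX3] is the SMARTS for an amide: a carbonyl carbon bonded to a trivalent nitrogen.
The molecule carries 3 separate instances of a primary amide (-C(=O)NH2) meeting every constraint; each maps to a distinct set of atoms, giving 3 matches.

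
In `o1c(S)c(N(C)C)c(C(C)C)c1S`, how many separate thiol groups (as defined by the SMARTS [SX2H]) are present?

[SX2H] is the SMARTS for a thiol: an aliphatic sulfur with two connections, one being H.
The molecule carries 2 separate instances of a thiol (-SH) meeting every constraint; each maps to a distinct set of atoms, giving 2 matches.

2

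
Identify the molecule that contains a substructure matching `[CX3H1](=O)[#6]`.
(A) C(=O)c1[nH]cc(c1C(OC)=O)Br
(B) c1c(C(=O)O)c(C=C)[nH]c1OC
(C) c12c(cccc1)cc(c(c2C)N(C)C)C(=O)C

A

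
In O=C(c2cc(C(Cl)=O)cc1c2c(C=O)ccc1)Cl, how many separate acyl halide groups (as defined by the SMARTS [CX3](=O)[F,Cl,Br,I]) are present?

2

[CX3](=O)[F,Cl,Br,I] is the SMARTS for an acyl halide: a carbonyl carbon bonded to a halogen.
The molecule carries 2 separate instances of an acyl chloride (-C(=O)Cl) meeting every constraint; each maps to a distinct set of atoms, giving 2 matches.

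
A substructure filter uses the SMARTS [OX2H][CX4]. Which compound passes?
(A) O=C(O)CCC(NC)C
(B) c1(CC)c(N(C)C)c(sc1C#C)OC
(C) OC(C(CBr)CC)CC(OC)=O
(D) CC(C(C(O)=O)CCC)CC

C

[OX2H][CX4] describes a hydroxyl oxygen bound to an sp3 (X4) carbon (an aliphatic alcohol).
(A) has a carboxylic acid group (-C(=O)OH) but the -OH is on a CX3 carbonyl carbon, not a CX4 carbon.
(B) has a methoxy ether (-OCH3) but the oxygen has H0 (ether), not H1.
(C) contains a hydroxyl group (-OH), which satisfies every atom and bond constraint.
(D) has a carboxylic acid group (-C(=O)OH) but the -OH is on a CX3 carbonyl carbon, not a CX4 carbon.
So the answer is (C).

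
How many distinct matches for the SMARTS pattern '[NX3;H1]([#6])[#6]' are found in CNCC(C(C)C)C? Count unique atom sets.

[NX3;H1]([#6])[#6] is the SMARTS for a secondary amine: a trivalent nitrogen with one H, bonded to two carbons.
Exactly one fragment in the molecule meets all constraints, giving 1 match.

1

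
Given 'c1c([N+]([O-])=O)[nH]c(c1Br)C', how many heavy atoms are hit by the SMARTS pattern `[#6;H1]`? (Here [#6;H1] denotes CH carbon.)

1

The query [#6;H1] means: any carbon bearing exactly one hydrogen.
Check the 10 heavy atoms by environment: 1× n (aromatic, H1) → no; 3× c (aromatic, H0) → no; 1× c (aromatic, H1) → match; 1× C (H3) → no; 1× Br (H0) → no; 1× N (charge +1, H0) → no; 1× O (charge -1, H0) → no; 1× O (H0) → no.
That gives 1 matching atom.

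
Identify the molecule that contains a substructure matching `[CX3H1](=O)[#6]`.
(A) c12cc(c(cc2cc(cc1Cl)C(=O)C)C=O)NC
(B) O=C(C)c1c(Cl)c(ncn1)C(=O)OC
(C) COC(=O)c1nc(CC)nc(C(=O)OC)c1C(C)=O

A

[CX3H1](=O)[#6] describes an sp2 carbon with one H, double-bonded to O and single-bonded to carbon (an aldehyde).
(A) contains an aldehyde (-CHO), which satisfies every atom and bond constraint.
(B) has a methyl-ester group (-C(=O)OCH3) but the carbonyl carbon has H0, not H1.
(C) has an acetyl/ketone group (-C(=O)CH3) but the carbonyl carbon has H0 (two carbon neighbours), not H1.
So the answer is (A).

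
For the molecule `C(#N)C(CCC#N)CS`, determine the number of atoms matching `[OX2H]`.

0

The query [OX2H] means: aliphatic oxygen with two connections, one of which is H — an -OH oxygen.
Check the 9 heavy atoms by environment: 3× C (H2, X4) → no; 1× C (H1, X4) → no; 2× C (H0, X2) → no; 2× N (H0, X1) → no; 1× S (H1, X2) → no.
No environment satisfies the query, so 0 matching atoms.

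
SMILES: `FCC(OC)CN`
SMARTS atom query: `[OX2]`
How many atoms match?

1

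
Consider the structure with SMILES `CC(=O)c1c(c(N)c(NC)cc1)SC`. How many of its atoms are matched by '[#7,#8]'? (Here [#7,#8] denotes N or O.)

3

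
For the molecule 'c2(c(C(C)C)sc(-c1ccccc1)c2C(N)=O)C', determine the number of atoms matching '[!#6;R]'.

Check the 18 heavy atoms by environment: 1× s (aromatic, in 5-ring) → match; 4× c (aromatic, in 5-ring) → no; 6× c (aromatic, in 6-ring) → no; 5× C (acyclic) → no; 1× O (acyclic) → no; 1× N (acyclic) → no.
That gives 1 matching atom.

1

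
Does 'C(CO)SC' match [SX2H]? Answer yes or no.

No

The pattern [SX2H] describes an aliphatic sulfur with two connections, one being H — a thiol.
The closest candidate here is a hydroxyl group (-OH), but it is an -OH, not an -SH. No other fragment satisfies the full query, so there is no match.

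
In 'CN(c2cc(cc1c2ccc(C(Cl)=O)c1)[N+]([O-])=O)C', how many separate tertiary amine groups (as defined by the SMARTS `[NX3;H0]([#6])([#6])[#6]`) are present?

[NX3;H0]([#6])([#6])[#6] is the SMARTS for a tertiary amine: a trivalent nitrogen with no H, bonded to three carbons.
Exactly one fragment in the molecule meets all constraints, giving 1 match.

1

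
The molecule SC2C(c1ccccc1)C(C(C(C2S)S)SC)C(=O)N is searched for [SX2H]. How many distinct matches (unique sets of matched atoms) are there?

3

[SX2H] is the SMARTS for a thiol: an aliphatic sulfur with two connections, one being H.
The molecule carries 3 separate instances of a thiol (-SH) meeting every constraint; each maps to a distinct set of atoms, giving 3 matches.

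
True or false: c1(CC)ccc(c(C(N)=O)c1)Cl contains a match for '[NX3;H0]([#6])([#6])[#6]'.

The pattern [NX3;H0]([#6])([#6])[#6] describes a trivalent nitrogen with no H, bonded to three carbons — a tertiary amine.
The closest candidate here is a primary amide (-C(=O)NH2), but the amide nitrogen has H2 and only one carbon neighbour. No other fragment satisfies the full query, so there is no match.

False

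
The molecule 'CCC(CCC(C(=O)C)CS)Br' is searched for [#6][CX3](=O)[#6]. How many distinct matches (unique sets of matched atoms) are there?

[#6][CX3](=O)[#6] is the SMARTS for a ketone: a carbonyl carbon (no H) flanked by two carbons.
Exactly one fragment in the molecule meets all constraints, giving 1 match.

1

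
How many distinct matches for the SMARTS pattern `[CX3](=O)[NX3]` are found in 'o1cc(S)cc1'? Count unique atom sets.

0

[CX3](=O)[NX3] is the SMARTS for an amide: a carbonyl carbon bonded to a trivalent nitrogen.
No fragment in the molecule satisfies every constraint, giving 0 matches.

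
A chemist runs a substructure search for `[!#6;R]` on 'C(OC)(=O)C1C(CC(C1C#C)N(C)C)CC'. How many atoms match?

0

The query [!#6;R] means: non-carbon atom that is part of a ring.
Check the 16 heavy atoms by environment: 5× C (in 5-ring) → no; 8× C (acyclic) → no; 2× O (acyclic) → no; 1× N (acyclic) → no.
No environment satisfies the query, so 0 matching atoms.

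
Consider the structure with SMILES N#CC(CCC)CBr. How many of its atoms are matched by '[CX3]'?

The query [CX3] means: C with X3: aliphatic carbon with exactly 3 total connections.
Check the 8 heavy atoms by environment: 5× C (X4) → no; 1× C (X2) → no; 1× N (X1) → no; 1× Br (X1) → no.
No environment satisfies the query, so 0 matching atoms.

0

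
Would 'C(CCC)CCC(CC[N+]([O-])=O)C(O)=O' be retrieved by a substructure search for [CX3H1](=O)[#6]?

The pattern [CX3H1](=O)[#6] describes an sp2 carbon with one H, double-bonded to O and single-bonded to carbon — an aldehyde.
The closest candidate here is a carboxylic acid group (-C(=O)OH), but the carbonyl carbon has H0 and is bonded to O, not H1. No other fragment satisfies the full query, so there is no match.

No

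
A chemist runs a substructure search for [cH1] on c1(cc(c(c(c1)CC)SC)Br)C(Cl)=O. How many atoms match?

The query [cH1] means: aromatic carbon bearing exactly one hydrogen.
Check the 14 heavy atoms by environment: 2× c (aromatic, H1) → match; 4× c (aromatic, H0) → no; 1× S (H0) → no; 2× C (H3) → no; 1× C (H2) → no; 1× C (H0) → no; 1× O (H0) → no; 1× Cl (H0) → no; 1× Br (H0) → no.
That gives 2 matching atoms.

2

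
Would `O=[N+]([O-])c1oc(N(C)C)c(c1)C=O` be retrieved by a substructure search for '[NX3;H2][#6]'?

No

The pattern [NX3;H2][#6] describes a trivalent nitrogen with two H attached to carbon — a primary amine.
The closest candidate here is a dimethylamino group (-N(CH3)2), but the nitrogen has H0, not H2. No other fragment satisfies the full query, so there is no match.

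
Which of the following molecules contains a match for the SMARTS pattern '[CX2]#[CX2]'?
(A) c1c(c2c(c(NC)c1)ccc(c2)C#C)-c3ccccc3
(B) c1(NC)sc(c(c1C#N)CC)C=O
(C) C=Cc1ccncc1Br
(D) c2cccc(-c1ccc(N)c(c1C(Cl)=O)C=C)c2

A

[CX2]#[CX2] describes a carbon-carbon triple bond (an alkyne).
(A) contains an ethynyl group (-C#CH), which satisfies every atom and bond constraint.
(B) has a nitrile (-C#N) but the triple bond is C#N, not C#C.
(C) has a vinyl group (-CH=CH2) but the C=C is a double bond; both carbons are CX3, not CX2.
(D) has a vinyl group (-CH=CH2) but the C=C is a double bond; both carbons are CX3, not CX2.
So the answer is (A).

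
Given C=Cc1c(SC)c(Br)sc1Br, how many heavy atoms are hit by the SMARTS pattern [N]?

The query [N] means: uppercase N matches aliphatic (non-aromatic) nitrogen only.
Check the 11 heavy atoms by environment: 1× s (aromatic) → no; 4× c (aromatic) → no; 3× C → no; 1× S → no; 2× Br → no.
No environment satisfies the query, so 0 matching atoms.

0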